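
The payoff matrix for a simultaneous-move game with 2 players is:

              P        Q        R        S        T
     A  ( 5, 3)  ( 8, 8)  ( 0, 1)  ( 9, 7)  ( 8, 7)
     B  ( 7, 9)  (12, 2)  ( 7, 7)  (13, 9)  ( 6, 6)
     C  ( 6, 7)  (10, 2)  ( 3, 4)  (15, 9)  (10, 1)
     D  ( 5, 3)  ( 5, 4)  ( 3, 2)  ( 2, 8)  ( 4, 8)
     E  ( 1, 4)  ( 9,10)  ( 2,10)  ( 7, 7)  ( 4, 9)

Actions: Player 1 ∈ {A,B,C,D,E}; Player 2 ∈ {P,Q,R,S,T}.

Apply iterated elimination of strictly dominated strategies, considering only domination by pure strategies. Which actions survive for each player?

Survivors P1:{B,C} P2:{P,S}

P1 drop A (C beats it: P:6>5 Q:10>8 R:3>0 S:15>9 T:10>8)
P1 drop D (B beats it: P:7>5 Q:12>5 R:7>3 S:13>2 T:6>4)
P1 drop E (B beats it: P:7>1 Q:12>9 R:7>2 S:13>7 T:6>4)
P2 drop Q (P beats it: B:9>2 C:7>2)
P2 drop R (P beats it: B:9>7 C:7>4)
P2 drop T (P beats it: B:9>6 C:7>1)
P1→{B,C} P2→{P,S}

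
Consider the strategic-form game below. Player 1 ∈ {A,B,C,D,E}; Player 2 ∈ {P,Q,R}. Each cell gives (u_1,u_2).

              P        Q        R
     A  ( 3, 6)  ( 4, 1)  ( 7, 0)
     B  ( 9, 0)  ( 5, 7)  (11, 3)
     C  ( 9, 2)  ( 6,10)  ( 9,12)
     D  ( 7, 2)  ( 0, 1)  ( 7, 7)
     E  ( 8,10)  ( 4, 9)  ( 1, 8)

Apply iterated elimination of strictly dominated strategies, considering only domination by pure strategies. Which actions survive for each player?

IESDS → P1:{B,C} P2:{Q,R}

P1 drop A (B beats it: P:9>3 Q:5>4 R:11>7)
P1 drop D (B beats it: P:9>7 Q:5>0 R:11>7)
P1 drop E (B beats it: P:9>8 Q:5>4 R:11>1)
P2 drop P (Q beats it: B:7>0 C:10>2)
P1→{B,C} P2→{Q,R}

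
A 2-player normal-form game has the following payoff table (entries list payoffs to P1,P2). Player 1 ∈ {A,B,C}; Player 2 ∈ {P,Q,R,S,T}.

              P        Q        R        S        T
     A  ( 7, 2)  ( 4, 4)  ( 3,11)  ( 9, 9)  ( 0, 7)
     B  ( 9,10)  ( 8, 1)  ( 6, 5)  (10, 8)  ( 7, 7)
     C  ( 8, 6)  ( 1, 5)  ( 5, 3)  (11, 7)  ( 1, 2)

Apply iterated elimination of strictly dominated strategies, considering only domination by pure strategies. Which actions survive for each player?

Survivors P1:{B,C} P2:{P,S}

P1 drop A (B beats it: P:9>7 Q:8>4 R:6>3 S:10>9 T:7>0)
P2 drop Q (P beats it: B:10>1 C:6>5)
P2 drop R (P beats it: B:10>5 C:6>3)
P2 drop T (P beats it: B:10>7 C:6>2)
P1→{B,C} P2→{P,S}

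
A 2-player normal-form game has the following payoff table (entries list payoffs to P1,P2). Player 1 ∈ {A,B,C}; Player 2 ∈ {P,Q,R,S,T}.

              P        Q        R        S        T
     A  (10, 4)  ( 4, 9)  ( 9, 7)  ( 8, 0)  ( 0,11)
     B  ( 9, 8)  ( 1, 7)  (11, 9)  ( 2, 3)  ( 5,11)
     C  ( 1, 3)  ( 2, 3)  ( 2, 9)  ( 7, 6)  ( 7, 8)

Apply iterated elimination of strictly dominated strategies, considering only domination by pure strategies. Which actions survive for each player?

Survivors P1:{B,C} P2:{R,T}

P2 drop P (R beats it: A:7>4 B:9>8 C:9>3)
P2 drop Q (T beats it: A:11>9 B:11>7 C:8>3)
P2 drop S (R beats it: A:7>0 B:9>3 C:9>6)
P1 drop A (B beats it: R:11>9 T:5>0)
P1→{B,C} P2→{R,T}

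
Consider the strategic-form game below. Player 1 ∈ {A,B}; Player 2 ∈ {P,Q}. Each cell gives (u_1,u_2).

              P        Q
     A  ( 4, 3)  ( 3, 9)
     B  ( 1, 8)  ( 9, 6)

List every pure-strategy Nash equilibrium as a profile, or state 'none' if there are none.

No pure NE.

(A,P): not NE [P2→Q gives 9>3]
(A,Q): not NE [P1→B gives 9>3]
(B,P): not NE [P1→A gives 4>1]
(B,Q): not NE [P2→P gives 8>6]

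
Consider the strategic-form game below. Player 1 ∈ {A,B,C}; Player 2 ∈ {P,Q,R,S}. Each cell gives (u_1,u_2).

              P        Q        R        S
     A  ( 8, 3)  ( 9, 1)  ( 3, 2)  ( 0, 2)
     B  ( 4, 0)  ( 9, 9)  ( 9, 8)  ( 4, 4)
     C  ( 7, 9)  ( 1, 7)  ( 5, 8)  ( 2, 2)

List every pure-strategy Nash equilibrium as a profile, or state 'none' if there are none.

(A,P): NE
(A,Q): not NE [P2→P gives 3>1]
(A,R): not NE [P1→B gives 9>3; P2→P gives 3>2]
(A,S): not NE [P1→B gives 4>0; P2→P gives 3>2]
(B,P): not NE [P1→A gives 8>4; P2→Q gives 9>0]
(B,Q): NE
(B,R): not NE [P2→Q gives 9>8]
(B,S): not NE [P2→Q gives 9>4]
(C,P): not NE [P1→A gives 8>7]
(C,Q): not NE [P1→B gives 9>1; P2→P gives 9>7]
(C,R): not NE [P1→B gives 9>5; P2→P gives 9>8]
(C,S): not NE [P1→B gives 4>2; P2→P gives 9>2]

Nash profiles: (A,P), (B,Q)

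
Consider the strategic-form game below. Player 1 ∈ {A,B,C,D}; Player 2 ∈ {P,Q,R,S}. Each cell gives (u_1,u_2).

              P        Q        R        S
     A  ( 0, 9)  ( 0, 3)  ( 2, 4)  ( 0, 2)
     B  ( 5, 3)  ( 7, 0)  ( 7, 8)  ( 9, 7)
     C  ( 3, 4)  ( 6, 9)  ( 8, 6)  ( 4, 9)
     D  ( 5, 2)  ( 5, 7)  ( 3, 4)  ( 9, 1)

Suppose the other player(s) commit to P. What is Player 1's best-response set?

u_1(A vs P) = 0
u_1(B vs P) = 5
u_1(C vs P) = 3
u_1(D vs P) = 5
max payoff 5 at {B,D}

BR_1 = {B,D}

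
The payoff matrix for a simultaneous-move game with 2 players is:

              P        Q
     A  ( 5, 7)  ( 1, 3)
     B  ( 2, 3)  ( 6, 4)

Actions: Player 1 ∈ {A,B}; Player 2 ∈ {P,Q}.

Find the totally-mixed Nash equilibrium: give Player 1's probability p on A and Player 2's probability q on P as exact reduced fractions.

P1 mixes 1/5 on A; P2 mixes 5/8 on P

P1 indiff ⇒ q·5+(1-q)·1 = q·2+(1-q)·6 ⇒ q(3) = (1-q)(5) ⇒ q = 5/8
P2 indiff ⇒ p·7+(1-p)·3 = p·3+(1-p)·4 ⇒ p(4) = (1-p)(1) ⇒ p = 1/5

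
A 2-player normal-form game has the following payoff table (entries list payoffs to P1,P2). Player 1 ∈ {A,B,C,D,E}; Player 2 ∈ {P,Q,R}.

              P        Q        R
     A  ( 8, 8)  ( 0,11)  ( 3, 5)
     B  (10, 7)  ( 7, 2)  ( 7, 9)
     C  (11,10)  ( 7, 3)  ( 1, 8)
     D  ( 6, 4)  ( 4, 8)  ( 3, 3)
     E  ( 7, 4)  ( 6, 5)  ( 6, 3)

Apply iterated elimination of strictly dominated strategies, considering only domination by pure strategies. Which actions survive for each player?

P1 drop A (B beats it: P:10>8 Q:7>0 R:7>3)
P1 drop D (B beats it: P:10>6 Q:7>4 R:7>3)
P1 drop E (B beats it: P:10>7 Q:7>6 R:7>6)
P2 drop Q (P beats it: B:7>2 C:10>3)
P1→{B,C} P2→{P,R}

Survivors P1:{B,C} P2:{P,R}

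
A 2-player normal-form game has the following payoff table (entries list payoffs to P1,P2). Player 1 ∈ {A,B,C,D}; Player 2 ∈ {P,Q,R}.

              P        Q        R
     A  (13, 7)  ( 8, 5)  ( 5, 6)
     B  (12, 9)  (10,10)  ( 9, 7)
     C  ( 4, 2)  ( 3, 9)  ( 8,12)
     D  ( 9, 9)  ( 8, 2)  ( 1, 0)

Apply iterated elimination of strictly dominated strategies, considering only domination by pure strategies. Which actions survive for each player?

Survivors P1:{A,B} P2:{P,Q}

P1 drop C (B beats it: P:12>4 Q:10>3 R:9>8)
P1 drop D (B beats it: P:12>9 Q:10>8 R:9>1)
P2 drop R (P beats it: A:7>6 B:9>7)
P1→{A,B} P2→{P,Q}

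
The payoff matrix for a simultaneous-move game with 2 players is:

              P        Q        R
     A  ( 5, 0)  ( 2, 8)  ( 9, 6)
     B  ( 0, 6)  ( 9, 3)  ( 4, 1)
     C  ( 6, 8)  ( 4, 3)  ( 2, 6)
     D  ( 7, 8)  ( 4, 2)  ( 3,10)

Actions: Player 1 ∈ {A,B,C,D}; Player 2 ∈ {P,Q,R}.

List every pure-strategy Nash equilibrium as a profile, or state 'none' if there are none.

PSNE: ∅

(A,P): not NE [P1→D gives 7>5; P2→Q gives 8>0]
(A,Q): not NE [P1→B gives 9>2]
(A,R): not NE [P2→Q gives 8>6]
(B,P): not NE [P1→D gives 7>0]
(B,Q): not NE [P2→P gives 6>3]
(B,R): not NE [P1→A gives 9>4; P2→P gives 6>1]
(C,P): not NE [P1→D gives 7>6]
(C,Q): not NE [P1→B gives 9>4; P2→P gives 8>3]
(C,R): not NE [P1→A gives 9>2; P2→P gives 8>6]
(D,P): not NE [P2→R gives 10>8]
(D,Q): not NE [P1→B gives 9>4; P2→R gives 10>2]
(D,R): not NE [P1→A gives 9>3]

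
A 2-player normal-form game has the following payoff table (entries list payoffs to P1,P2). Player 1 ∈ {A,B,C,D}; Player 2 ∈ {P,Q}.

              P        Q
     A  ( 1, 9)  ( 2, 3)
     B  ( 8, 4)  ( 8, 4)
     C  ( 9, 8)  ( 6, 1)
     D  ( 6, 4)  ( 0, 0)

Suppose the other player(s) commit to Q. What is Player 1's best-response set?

u_1(A vs Q) = 2
u_1(B vs Q) = 8
u_1(C vs Q) = 6
u_1(D vs Q) = 0
max payoff 8 at {B}

argmax u_1 = {B}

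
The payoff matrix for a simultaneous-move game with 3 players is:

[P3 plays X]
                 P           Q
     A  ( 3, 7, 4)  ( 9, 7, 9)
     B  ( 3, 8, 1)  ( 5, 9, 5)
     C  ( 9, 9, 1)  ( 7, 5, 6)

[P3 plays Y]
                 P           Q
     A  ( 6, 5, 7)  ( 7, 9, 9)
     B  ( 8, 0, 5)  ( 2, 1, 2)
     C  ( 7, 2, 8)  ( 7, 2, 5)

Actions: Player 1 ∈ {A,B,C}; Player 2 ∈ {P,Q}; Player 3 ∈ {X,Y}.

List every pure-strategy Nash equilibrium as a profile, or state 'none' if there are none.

(A,P,X): not NE [P1→C gives 9>3; P3→Y gives 7>4]
(A,P,Y): not NE [P1→B gives 8>6; P2→Q gives 9>5]
(A,Q,X): NE
(A,Q,Y): NE
(B,P,X): not NE [P1→C gives 9>3; P2→Q gives 9>8; P3→Y gives 5>1]
(B,P,Y): not NE [P2→Q gives 1>0]
(B,Q,X): not NE [P1→A gives 9>5]
(B,Q,Y): not NE [P1→C gives 7>2; P3→X gives 5>2]
(C,P,X): not NE [P3→Y gives 8>1]
(C,P,Y): not NE [P1→B gives 8>7]
(C,Q,X): not NE [P1→A gives 9>7; P2→P gives 9>5]
(C,Q,Y): not NE [P3→X gives 6>5]

Nash profiles: (A,Q,X), (A,Q,Y)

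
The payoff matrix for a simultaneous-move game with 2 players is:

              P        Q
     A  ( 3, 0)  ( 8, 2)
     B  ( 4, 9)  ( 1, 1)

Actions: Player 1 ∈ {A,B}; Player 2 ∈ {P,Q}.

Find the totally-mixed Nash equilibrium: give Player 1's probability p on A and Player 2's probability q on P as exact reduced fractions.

P1 indiff ⇒ q·3+(1-q)·8 = q·4+(1-q)·1 ⇒ q(-1) = (1-q)(-7) ⇒ q = 7/8
P2 indiff ⇒ p·0+(1-p)·9 = p·2+(1-p)·1 ⇒ p(-2) = (1-p)(-8) ⇒ p = 4/5

P1 mixes 4/5 on A; P2 mixes 7/8 on P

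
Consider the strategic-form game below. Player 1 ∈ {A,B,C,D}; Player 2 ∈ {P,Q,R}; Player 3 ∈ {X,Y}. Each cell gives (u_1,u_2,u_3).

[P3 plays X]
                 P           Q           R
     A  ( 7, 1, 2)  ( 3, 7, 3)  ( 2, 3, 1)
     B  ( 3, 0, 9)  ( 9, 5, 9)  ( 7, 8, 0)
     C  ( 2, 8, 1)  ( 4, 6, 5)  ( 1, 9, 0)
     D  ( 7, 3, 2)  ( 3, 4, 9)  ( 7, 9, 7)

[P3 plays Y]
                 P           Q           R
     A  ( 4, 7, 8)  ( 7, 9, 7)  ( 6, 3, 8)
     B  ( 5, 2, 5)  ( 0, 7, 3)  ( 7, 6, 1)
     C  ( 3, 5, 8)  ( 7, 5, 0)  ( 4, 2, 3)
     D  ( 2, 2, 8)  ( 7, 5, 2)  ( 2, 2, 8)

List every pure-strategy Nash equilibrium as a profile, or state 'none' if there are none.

NE set: (A,Q,Y)

(A,P,X): not NE [P2→Q gives 7>1; P3→Y gives 8>2]
(A,P,Y): not NE [P1→B gives 5>4; P2→Q gives 9>7]
(A,Q,X): not NE [P1→B gives 9>3; P3→Y gives 7>3]
(A,Q,Y): NE
(A,R,X): not NE [P1→D gives 7>2; P2→Q gives 7>3; P3→Y gives 8>1]
(A,R,Y): not NE [P1→B gives 7>6; P2→Q gives 9>3]
(B,P,X): not NE [P1→D gives 7>3; P2→R gives 8>0]
(B,P,Y): not NE [P2→Q gives 7>2; P3→X gives 9>5]
(B,Q,X): not NE [P2→R gives 8>5]
(B,Q,Y): not NE [P1→D gives 7>0; P3→X gives 9>3]
(B,R,X): not NE [P3→Y gives 1>0]
(B,R,Y): not NE [P2→Q gives 7>6]
(C,P,X): not NE [P1→D gives 7>2; P2→R gives 9>8; P3→Y gives 8>1]
(C,P,Y): not NE [P1→B gives 5>3]
(C,Q,X): not NE [P1→B gives 9>4; P2→R gives 9>6]
(C,Q,Y): not NE [P3→X gives 5>0]
(C,R,X): not NE [P1→D gives 7>1; P3→Y gives 3>0]
(C,R,Y): not NE [P1→B gives 7>4; P2→Q gives 5>2]
(D,P,X): not NE [P2→R gives 9>3; P3→Y gives 8>2]
(D,P,Y): not NE [P1→B gives 5>2; P2→Q gives 5>2]
(D,Q,X): not NE [P1→B gives 9>3; P2→R gives 9>4]
(D,Q,Y): not NE [P3→X gives 9>2]
(D,R,X): not NE [P3→Y gives 8>7]
(D,R,Y): not NE [P1→B gives 7>2; P2→Q gives 5>2]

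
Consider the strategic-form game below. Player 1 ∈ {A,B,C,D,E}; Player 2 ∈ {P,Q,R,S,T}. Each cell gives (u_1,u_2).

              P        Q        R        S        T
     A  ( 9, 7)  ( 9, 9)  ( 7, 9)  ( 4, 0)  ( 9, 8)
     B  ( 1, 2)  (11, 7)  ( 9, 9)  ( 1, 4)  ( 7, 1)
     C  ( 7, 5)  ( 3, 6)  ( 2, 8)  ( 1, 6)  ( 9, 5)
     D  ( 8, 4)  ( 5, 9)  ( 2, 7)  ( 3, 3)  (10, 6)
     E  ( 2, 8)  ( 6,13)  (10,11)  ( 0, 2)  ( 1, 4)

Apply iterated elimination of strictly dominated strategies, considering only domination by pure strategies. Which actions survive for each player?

P2 drop P (Q beats it: A:9>7 B:7>2 C:6>5 D:9>4 E:13>8)
P2 drop S (R beats it: A:9>0 B:9>4 C:8>6 D:7>3 E:11>2)
P2 drop T (Q beats it: A:9>8 B:7>1 C:6>5 D:9>6 E:13>4)
P1 drop A (B beats it: Q:11>9 R:9>7)
P1 drop C (B beats it: Q:11>3 R:9>2)
P1 drop D (B beats it: Q:11>5 R:9>2)
P1→{B,E} P2→{Q,R}

Remaining: P1:{B,E} P2:{Q,R}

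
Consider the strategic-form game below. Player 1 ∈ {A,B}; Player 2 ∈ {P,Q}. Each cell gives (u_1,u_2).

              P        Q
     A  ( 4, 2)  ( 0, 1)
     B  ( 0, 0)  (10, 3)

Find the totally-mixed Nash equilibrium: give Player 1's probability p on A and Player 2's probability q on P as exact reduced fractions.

P1 indiff ⇒ q·4+(1-q)·0 = q·0+(1-q)·10 ⇒ q(4) = (1-q)(10) ⇒ q = 5/7
P2 indiff ⇒ p·2+(1-p)·0 = p·1+(1-p)·3 ⇒ p(1) = (1-p)(3) ⇒ p = 3/4

p=3/4, q=5/7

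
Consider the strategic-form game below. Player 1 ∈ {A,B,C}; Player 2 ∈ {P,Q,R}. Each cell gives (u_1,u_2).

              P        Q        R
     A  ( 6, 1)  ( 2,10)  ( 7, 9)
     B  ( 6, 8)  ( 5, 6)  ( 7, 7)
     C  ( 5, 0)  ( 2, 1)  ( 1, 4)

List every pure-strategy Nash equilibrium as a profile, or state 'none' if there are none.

(A,P): not NE [P2→Q gives 10>1]
(A,Q): not NE [P1→B gives 5>2]
(A,R): not NE [P2→Q gives 10>9]
(B,P): NE
(B,Q): not NE [P2→P gives 8>6]
(B,R): not NE [P2→P gives 8>7]
(C,P): not NE [P1→B gives 6>5; P2→R gives 4>0]
(C,Q): not NE [P1→B gives 5>2; P2→R gives 4>1]
(C,R): not NE [P1→B gives 7>1]

PSNE = {(B,P)}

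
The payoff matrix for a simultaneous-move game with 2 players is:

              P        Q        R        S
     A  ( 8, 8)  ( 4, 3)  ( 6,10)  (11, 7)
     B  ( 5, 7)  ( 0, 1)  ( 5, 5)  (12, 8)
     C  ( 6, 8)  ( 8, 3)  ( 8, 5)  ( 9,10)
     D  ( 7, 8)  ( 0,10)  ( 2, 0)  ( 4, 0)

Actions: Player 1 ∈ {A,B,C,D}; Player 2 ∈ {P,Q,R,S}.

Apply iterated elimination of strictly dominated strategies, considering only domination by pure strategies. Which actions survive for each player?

Remaining: P1:{A,B,C} P2:{P,R,S}

P1 drop D (A beats it: P:8>7 Q:4>0 R:6>2 S:11>4)
P2 drop Q (P beats it: A:8>3 B:7>1 C:8>3)
P1→{A,B,C} P2→{P,R,S}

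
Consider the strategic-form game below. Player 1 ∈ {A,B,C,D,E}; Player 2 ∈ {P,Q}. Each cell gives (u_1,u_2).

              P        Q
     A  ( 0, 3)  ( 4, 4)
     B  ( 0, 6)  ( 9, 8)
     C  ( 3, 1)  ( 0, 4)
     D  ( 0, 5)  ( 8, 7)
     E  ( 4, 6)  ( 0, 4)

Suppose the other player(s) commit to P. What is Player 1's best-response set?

P1 best: {E}

u_1(A vs P) = 0
u_1(B vs P) = 0
u_1(C vs P) = 3
u_1(D vs P) = 0
u_1(E vs P) = 4
max payoff 4 at {E}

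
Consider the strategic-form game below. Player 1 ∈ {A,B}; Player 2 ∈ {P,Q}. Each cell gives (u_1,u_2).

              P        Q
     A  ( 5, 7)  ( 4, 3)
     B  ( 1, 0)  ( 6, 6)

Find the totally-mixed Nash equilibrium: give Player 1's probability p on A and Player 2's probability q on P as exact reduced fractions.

P1 indiff ⇒ q·5+(1-q)·4 = q·1+(1-q)·6 ⇒ q(4) = (1-q)(2) ⇒ q = 1/3
P2 indiff ⇒ p·7+(1-p)·0 = p·3+(1-p)·6 ⇒ p(4) = (1-p)(6) ⇒ p = 3/5

p=3/5, q=1/3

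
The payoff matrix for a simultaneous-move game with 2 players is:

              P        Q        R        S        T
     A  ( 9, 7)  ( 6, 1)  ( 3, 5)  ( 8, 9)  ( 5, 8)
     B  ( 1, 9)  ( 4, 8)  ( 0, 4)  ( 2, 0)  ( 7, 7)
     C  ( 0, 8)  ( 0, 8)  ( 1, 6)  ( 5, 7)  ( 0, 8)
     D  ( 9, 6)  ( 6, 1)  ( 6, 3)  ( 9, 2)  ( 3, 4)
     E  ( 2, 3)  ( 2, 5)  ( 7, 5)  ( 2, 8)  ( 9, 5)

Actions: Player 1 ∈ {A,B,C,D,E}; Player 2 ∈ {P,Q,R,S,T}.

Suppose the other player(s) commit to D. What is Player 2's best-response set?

u_2(P vs D) = 6
u_2(Q vs D) = 1
u_2(R vs D) = 3
u_2(S vs D) = 2
u_2(T vs D) = 4
max payoff 6 at {P}

argmax u_2 = {P}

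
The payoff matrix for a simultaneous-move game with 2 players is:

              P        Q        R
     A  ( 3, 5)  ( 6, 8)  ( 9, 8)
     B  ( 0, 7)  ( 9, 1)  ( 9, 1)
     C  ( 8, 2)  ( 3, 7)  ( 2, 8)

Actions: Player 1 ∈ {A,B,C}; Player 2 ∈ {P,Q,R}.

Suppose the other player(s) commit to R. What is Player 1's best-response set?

P1 best: {A,B}

u_1(A vs R) = 9
u_1(B vs R) = 9
u_1(C vs R) = 2
max payoff 9 at {A,B}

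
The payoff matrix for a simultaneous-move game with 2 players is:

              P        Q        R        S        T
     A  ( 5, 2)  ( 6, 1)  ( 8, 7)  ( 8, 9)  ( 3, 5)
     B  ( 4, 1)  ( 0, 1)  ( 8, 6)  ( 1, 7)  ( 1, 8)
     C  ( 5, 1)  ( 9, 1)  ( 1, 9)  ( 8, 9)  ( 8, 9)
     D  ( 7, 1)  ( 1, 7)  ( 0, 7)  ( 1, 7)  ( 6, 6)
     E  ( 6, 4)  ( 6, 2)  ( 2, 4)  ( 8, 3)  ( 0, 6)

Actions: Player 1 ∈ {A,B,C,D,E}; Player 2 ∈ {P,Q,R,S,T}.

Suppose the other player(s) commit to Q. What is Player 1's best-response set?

argmax u_1 = {C}

u_1(A vs Q) = 6
u_1(B vs Q) = 0
u_1(C vs Q) = 9
u_1(D vs Q) = 1
u_1(E vs Q) = 6
max payoff 9 at {C}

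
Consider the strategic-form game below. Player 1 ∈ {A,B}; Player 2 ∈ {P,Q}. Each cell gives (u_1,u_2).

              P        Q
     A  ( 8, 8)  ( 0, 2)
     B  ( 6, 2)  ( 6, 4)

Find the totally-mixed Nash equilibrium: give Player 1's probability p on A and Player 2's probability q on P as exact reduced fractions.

p=1/4, q=3/4

P1 indiff ⇒ q·8+(1-q)·0 = q·6+(1-q)·6 ⇒ q(2) = (1-q)(6) ⇒ q = 3/4
P2 indiff ⇒ p·8+(1-p)·2 = p·2+(1-p)·4 ⇒ p(6) = (1-p)(2) ⇒ p = 1/4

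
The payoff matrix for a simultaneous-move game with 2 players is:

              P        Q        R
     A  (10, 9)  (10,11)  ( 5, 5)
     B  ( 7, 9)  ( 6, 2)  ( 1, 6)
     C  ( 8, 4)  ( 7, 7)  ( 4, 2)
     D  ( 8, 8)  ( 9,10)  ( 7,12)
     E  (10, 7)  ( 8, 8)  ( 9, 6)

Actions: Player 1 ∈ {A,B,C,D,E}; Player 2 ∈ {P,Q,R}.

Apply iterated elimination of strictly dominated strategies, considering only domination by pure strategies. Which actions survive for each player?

P1 drop B (A beats it: P:10>7 Q:10>6 R:5>1)
P1 drop C (A beats it: P:10>8 Q:10>7 R:5>4)
P2 drop P (Q beats it: A:11>9 D:10>8 E:8>7)
P1→{A,D,E} P2→{Q,R}

IESDS → P1:{A,D,E} P2:{Q,R}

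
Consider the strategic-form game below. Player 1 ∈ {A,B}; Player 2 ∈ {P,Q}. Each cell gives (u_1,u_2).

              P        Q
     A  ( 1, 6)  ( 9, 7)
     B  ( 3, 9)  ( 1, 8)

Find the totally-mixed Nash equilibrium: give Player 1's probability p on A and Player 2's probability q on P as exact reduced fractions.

P1 mixes 1/2 on A; P2 mixes 4/5 on P

P1 indiff ⇒ q·1+(1-q)·9 = q·3+(1-q)·1 ⇒ q(-2) = (1-q)(-8) ⇒ q = 4/5
P2 indiff ⇒ p·6+(1-p)·9 = p·7+(1-p)·8 ⇒ p(-1) = (1-p)(-1) ⇒ p = 1/2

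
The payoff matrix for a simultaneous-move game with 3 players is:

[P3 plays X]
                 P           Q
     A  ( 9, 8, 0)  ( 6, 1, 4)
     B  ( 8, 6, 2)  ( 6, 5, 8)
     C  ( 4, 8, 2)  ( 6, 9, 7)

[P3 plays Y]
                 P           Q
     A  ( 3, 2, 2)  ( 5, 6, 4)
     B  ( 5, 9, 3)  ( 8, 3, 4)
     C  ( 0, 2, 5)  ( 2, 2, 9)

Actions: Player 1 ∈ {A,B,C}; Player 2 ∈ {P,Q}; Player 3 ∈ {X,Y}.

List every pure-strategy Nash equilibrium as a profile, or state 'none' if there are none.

(A,P,X): not NE [P3→Y gives 2>0]
(A,P,Y): not NE [P1→B gives 5>3; P2→Q gives 6>2]
(A,Q,X): not NE [P2→P gives 8>1]
(A,Q,Y): not NE [P1→B gives 8>5]
(B,P,X): not NE [P1→A gives 9>8; P3→Y gives 3>2]
(B,P,Y): NE
(B,Q,X): not NE [P2→P gives 6>5]
(B,Q,Y): not NE [P2→P gives 9>3; P3→X gives 8>4]
(C,P,X): not NE [P1→A gives 9>4; P2→Q gives 9>8; P3→Y gives 5>2]
(C,P,Y): not NE [P1→B gives 5>0]
(C,Q,X): not NE [P3→Y gives 9>7]
(C,Q,Y): not NE [P1→B gives 8>2]

NE set: (B,P,Y)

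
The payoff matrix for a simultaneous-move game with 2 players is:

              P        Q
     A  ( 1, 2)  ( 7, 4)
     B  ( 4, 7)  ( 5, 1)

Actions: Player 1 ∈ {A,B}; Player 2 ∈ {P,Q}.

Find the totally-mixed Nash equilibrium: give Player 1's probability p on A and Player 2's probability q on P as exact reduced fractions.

P1 indiff ⇒ q·1+(1-q)·7 = q·4+(1-q)·5 ⇒ q(-3) = (1-q)(-2) ⇒ q = 2/5
P2 indiff ⇒ p·2+(1-p)·7 = p·4+(1-p)·1 ⇒ p(-2) = (1-p)(-6) ⇒ p = 3/4

P1 mixes 3/4 on A; P2 mixes 2/5 on P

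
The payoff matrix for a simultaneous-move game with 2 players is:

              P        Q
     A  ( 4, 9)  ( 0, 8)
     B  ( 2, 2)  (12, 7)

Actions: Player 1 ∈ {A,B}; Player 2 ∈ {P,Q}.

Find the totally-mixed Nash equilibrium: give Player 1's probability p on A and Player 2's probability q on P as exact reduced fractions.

p=5/6, q=6/7

P1 indiff ⇒ q·4+(1-q)·0 = q·2+(1-q)·12 ⇒ q(2) = (1-q)(12) ⇒ q = 6/7
P2 indiff ⇒ p·9+(1-p)·2 = p·8+(1-p)·7 ⇒ p(1) = (1-p)(5) ⇒ p = 5/6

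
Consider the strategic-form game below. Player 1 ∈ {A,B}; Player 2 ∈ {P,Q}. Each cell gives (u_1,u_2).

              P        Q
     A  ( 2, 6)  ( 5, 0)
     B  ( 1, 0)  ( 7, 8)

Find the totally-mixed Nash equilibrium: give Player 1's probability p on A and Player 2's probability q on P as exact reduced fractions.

P1 indiff ⇒ q·2+(1-q)·5 = q·1+(1-q)·7 ⇒ q(1) = (1-q)(2) ⇒ q = 2/3
P2 indiff ⇒ p·6+(1-p)·0 = p·0+(1-p)·8 ⇒ p(6) = (1-p)(8) ⇒ p = 4/7

(p,q) = (4/7, 2/3)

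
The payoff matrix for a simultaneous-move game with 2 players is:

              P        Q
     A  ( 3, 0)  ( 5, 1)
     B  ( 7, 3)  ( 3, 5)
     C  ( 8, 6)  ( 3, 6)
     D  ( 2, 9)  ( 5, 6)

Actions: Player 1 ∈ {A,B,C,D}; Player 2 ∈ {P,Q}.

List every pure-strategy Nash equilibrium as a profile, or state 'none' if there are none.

(A,P): not NE [P1→C gives 8>3; P2→Q gives 1>0]
(A,Q): NE
(B,P): not NE [P1→C gives 8>7; P2→Q gives 5>3]
(B,Q): not NE [P1→D gives 5>3]
(C,P): NE
(C,Q): not NE [P1→D gives 5>3]
(D,P): not NE [P1→C gives 8>2]
(D,Q): not NE [P2→P gives 9>6]

PSNE = {(A,Q), (C,P)}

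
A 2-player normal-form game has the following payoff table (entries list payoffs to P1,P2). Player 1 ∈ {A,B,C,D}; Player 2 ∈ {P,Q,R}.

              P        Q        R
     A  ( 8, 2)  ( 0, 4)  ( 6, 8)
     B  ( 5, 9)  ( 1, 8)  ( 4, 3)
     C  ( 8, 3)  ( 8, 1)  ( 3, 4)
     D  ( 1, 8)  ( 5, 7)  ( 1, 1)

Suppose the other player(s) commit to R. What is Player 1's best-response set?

u_1(A vs R) = 6
u_1(B vs R) = 4
u_1(C vs R) = 3
u_1(D vs R) = 1
max payoff 6 at {A}

argmax u_1 = {A}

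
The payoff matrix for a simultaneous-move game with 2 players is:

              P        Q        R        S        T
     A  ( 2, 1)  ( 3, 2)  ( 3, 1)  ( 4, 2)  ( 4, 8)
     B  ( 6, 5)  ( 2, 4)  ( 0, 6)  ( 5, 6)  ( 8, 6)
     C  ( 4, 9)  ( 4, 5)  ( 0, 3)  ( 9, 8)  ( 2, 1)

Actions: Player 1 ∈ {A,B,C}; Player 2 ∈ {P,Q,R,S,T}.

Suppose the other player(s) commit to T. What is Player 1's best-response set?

u_1(A vs T) = 4
u_1(B vs T) = 8
u_1(C vs T) = 2
max payoff 8 at {B}

BR_1 = {B}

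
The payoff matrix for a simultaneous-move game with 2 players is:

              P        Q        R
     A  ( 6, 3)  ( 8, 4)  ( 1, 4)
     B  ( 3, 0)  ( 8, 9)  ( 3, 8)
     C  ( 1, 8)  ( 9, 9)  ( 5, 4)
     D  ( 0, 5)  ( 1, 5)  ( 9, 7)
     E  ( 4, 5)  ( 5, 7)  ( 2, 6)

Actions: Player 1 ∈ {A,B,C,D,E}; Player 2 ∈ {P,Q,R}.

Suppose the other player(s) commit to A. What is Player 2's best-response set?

u_2(P vs A) = 3
u_2(Q vs A) = 4
u_2(R vs A) = 4
max payoff 4 at {Q,R}

P2 best: {Q,R}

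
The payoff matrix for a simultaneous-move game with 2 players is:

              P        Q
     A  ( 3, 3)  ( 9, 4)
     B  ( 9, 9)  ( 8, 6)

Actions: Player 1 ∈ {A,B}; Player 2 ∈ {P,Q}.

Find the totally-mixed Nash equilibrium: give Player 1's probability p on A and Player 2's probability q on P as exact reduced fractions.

P1 mixes 3/4 on A; P2 mixes 1/7 on P

P1 indiff ⇒ q·3+(1-q)·9 = q·9+(1-q)·8 ⇒ q(-6) = (1-q)(-1) ⇒ q = 1/7
P2 indiff ⇒ p·3+(1-p)·9 = p·4+(1-p)·6 ⇒ p(-1) = (1-p)(-3) ⇒ p = 3/4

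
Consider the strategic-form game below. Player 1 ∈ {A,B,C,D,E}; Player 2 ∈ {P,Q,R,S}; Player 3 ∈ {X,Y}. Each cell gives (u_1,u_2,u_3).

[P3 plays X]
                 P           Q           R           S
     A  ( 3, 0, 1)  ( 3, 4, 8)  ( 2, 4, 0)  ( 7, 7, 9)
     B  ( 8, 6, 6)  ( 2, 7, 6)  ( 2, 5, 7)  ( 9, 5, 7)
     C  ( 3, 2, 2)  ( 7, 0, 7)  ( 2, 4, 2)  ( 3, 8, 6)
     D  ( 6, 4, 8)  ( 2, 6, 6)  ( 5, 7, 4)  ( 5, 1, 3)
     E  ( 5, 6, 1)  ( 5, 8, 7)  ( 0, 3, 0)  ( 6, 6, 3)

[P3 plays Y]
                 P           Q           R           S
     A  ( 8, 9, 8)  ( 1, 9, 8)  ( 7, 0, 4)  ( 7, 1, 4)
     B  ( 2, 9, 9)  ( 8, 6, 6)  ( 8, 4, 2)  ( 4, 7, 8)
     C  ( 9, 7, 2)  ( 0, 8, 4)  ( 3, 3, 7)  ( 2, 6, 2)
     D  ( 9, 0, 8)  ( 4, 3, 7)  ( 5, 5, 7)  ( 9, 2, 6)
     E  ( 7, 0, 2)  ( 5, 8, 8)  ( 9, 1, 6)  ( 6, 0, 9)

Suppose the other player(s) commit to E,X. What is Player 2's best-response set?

BR_2 = {Q}

u_2(P vs E,X) = 6
u_2(Q vs E,X) = 8
u_2(R vs E,X) = 3
u_2(S vs E,X) = 6
max payoff 8 at {Q}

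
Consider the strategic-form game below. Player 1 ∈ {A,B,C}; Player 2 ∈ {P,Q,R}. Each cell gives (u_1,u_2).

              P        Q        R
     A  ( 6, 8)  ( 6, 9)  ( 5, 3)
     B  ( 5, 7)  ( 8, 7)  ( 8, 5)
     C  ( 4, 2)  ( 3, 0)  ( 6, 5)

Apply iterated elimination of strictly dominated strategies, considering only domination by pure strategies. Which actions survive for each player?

P1 drop C (B beats it: P:5>4 Q:8>3 R:8>6)
P2 drop R (P beats it: A:8>3 B:7>5)
P1→{A,B} P2→{P,Q}

IESDS → P1:{A,B} P2:{P,Q}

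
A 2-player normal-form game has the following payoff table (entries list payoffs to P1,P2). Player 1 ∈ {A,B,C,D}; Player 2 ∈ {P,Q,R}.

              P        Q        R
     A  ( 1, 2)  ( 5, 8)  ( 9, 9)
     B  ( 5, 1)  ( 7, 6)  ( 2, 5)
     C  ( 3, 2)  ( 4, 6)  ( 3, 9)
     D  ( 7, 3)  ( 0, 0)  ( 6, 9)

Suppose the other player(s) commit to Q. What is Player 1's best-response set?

argmax u_1 = {B}

u_1(A vs Q) = 5
u_1(B vs Q) = 7
u_1(C vs Q) = 4
u_1(D vs Q) = 0
max payoff 7 at {B}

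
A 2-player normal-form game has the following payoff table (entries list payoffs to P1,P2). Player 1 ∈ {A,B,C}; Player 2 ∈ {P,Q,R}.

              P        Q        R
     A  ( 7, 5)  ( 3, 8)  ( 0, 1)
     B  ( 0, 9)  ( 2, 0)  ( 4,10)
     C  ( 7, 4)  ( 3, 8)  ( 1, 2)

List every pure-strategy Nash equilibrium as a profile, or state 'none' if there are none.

Nash profiles: (A,Q), (B,R), (C,Q)

(A,P): not NE [P2→Q gives 8>5]
(A,Q): NE
(A,R): not NE [P1→B gives 4>0; P2→Q gives 8>1]
(B,P): not NE [P1→C gives 7>0; P2→R gives 10>9]
(B,Q): not NE [P1→C gives 3>2; P2→R gives 10>0]
(B,R): NE
(C,P): not NE [P2→Q gives 8>4]
(C,Q): NE
(C,R): not NE [P1→B gives 4>1; P2→Q gives 8>2]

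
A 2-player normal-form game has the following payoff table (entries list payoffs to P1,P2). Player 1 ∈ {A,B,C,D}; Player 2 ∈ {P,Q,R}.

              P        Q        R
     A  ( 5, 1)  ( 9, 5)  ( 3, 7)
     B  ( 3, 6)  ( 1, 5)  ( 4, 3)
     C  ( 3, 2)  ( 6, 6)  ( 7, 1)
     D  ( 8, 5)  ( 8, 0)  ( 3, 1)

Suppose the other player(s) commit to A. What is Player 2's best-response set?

u_2(P vs A) = 1
u_2(Q vs A) = 5
u_2(R vs A) = 7
max payoff 7 at {R}

P2 best: {R}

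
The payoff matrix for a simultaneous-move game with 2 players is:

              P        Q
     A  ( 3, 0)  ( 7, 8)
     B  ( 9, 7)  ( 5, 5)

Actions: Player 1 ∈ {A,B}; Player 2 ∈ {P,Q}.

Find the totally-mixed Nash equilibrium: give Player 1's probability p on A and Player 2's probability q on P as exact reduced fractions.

P1 mixes 1/5 on A; P2 mixes 1/4 on P

P1 indiff ⇒ q·3+(1-q)·7 = q·9+(1-q)·5 ⇒ q(-6) = (1-q)(-2) ⇒ q = 1/4
P2 indiff ⇒ p·0+(1-p)·7 = p·8+(1-p)·5 ⇒ p(-8) = (1-p)(-2) ⇒ p = 1/5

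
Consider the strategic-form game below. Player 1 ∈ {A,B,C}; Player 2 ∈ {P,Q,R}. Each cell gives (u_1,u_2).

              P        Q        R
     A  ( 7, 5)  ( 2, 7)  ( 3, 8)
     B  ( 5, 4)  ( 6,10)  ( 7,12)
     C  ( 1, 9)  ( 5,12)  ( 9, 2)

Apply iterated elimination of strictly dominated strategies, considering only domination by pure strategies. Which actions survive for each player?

P2 drop P (Q beats it: A:7>5 B:10>4 C:12>9)
P1 drop A (B beats it: Q:6>2 R:7>3)
P1→{B,C} P2→{Q,R}

Survivors P1:{B,C} P2:{Q,R}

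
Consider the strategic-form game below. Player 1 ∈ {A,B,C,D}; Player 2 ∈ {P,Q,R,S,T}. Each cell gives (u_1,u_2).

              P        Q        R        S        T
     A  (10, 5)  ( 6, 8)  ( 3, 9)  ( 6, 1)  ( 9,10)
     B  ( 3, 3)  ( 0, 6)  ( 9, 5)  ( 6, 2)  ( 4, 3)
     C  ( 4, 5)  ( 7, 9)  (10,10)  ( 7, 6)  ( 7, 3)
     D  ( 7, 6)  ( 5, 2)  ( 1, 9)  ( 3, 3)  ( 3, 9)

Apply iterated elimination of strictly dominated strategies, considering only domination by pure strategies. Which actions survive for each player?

IESDS → P1:{A,C} P2:{R,T}

P1 drop B (C beats it: P:4>3 Q:7>0 R:10>9 S:7>6 T:7>4)
P1 drop D (A beats it: P:10>7 Q:6>5 R:3>1 S:6>3 T:9>3)
P2 drop P (Q beats it: A:8>5 C:9>5)
P2 drop Q (R beats it: A:9>8 C:10>9)
P2 drop S (R beats it: A:9>1 C:10>6)
P1→{A,C} P2→{R,T}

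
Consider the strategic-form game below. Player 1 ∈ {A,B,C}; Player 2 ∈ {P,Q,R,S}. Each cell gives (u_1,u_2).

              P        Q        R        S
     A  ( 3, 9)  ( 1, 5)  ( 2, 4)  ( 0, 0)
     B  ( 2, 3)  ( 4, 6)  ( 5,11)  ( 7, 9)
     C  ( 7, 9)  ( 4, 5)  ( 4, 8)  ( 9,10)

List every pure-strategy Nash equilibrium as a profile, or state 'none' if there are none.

NE set: (B,R), (C,S)

(A,P): not NE [P1→C gives 7>3]
(A,Q): not NE [P1→C gives 4>1; P2→P gives 9>5]
(A,R): not NE [P1→B gives 5>2; P2→P gives 9>4]
(A,S): not NE [P1→C gives 9>0; P2→P gives 9>0]
(B,P): not NE [P1→C gives 7>2; P2→R gives 11>3]
(B,Q): not NE [P2→R gives 11>6]
(B,R): NE
(B,S): not NE [P1→C gives 9>7; P2→R gives 11>9]
(C,P): not NE [P2→S gives 10>9]
(C,Q): not NE [P2→S gives 10>5]
(C,R): not NE [P1→B gives 5>4; P2→S gives 10>8]
(C,S): NE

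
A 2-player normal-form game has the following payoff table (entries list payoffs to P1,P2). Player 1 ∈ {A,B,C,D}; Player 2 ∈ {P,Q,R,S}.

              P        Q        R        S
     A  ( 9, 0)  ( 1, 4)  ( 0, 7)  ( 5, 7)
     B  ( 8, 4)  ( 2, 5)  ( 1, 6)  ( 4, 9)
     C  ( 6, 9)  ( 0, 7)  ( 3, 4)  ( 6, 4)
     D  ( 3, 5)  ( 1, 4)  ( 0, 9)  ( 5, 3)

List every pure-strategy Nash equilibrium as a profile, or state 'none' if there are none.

(A,P): not NE [P2→S gives 7>0]
(A,Q): not NE [P1→B gives 2>1; P2→S gives 7>4]
(A,R): not NE [P1→C gives 3>0]
(A,S): not NE [P1→C gives 6>5]
(B,P): not NE [P1→A gives 9>8; P2→S gives 9>4]
(B,Q): not NE [P2→S gives 9>5]
(B,R): not NE [P1→C gives 3>1; P2→S gives 9>6]
(B,S): not NE [P1→C gives 6>4]
(C,P): not NE [P1→A gives 9>6]
(C,Q): not NE [P1→B gives 2>0; P2→P gives 9>7]
(C,R): not NE [P2→P gives 9>4]
(C,S): not NE [P2→P gives 9>4]
(D,P): not NE [P1→A gives 9>3; P2→R gives 9>5]
(D,Q): not NE [P1→B gives 2>1; P2→R gives 9>4]
(D,R): not NE [P1→C gives 3>0]
(D,S): not NE [P1→C gives 6>5; P2→R gives 9>3]

PSNE: ∅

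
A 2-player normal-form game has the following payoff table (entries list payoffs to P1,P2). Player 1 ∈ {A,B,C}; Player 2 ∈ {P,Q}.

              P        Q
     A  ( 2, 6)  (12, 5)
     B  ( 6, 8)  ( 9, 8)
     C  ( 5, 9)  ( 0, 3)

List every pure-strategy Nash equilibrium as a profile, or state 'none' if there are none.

(A,P): not NE [P1→B gives 6>2]
(A,Q): not NE [P2→P gives 6>5]
(B,P): NE
(B,Q): not NE [P1→A gives 12>9]
(C,P): not NE [P1→B gives 6>5]
(C,Q): not NE [P1→A gives 12>0; P2→P gives 9>3]

PSNE = {(B,P)}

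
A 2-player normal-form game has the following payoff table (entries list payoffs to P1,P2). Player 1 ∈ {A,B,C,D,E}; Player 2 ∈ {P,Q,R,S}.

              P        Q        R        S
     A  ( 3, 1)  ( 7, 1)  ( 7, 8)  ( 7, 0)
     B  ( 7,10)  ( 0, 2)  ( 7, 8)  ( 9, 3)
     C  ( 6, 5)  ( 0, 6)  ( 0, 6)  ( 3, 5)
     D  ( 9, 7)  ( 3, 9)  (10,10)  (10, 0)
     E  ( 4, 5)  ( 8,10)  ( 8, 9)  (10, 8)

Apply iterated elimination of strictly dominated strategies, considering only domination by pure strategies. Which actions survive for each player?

IESDS → P1:{D,E} P2:{Q,R}

P1 drop A (E beats it: P:4>3 Q:8>7 R:8>7 S:10>7)
P1 drop B (D beats it: P:9>7 Q:3>0 R:10>7 S:10>9)
P1 drop C (D beats it: P:9>6 Q:3>0 R:10>0 S:10>3)
P2 drop P (Q beats it: D:9>7 E:10>5)
P2 drop S (Q beats it: D:9>0 E:10>8)
P1→{D,E} P2→{Q,R}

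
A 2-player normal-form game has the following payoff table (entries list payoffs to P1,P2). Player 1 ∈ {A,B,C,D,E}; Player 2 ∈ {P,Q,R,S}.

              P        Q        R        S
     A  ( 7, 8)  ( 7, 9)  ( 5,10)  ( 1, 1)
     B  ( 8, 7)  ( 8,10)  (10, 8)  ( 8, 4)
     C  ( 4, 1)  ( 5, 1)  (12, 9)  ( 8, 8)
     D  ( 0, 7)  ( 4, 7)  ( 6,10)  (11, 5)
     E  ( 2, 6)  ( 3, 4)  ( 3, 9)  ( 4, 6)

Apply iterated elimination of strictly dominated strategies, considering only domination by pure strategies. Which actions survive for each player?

IESDS → P1:{B,C} P2:{Q,R}

P1 drop A (B beats it: P:8>7 Q:8>7 R:10>5 S:8>1)
P1 drop E (B beats it: P:8>2 Q:8>3 R:10>3 S:8>4)
P2 drop P (R beats it: B:8>7 C:9>1 D:10>7)
P2 drop S (R beats it: B:8>4 C:9>8 D:10>5)
P1 drop D (B beats it: Q:8>4 R:10>6)
P1→{B,C} P2→{Q,R}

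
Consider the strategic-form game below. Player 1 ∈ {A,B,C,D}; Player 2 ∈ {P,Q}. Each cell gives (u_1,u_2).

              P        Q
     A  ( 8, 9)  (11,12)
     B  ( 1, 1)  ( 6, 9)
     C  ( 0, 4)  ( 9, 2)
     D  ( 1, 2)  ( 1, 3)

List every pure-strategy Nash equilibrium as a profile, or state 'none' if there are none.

NE set: (A,Q)

(A,P): not NE [P2→Q gives 12>9]
(A,Q): NE
(B,P): not NE [P1→A gives 8>1; P2→Q gives 9>1]
(B,Q): not NE [P1→A gives 11>6]
(C,P): not NE [P1→A gives 8>0]
(C,Q): not NE [P1→A gives 11>9; P2→P gives 4>2]
(D,P): not NE [P1→A gives 8>1; P2→Q gives 3>2]
(D,Q): not NE [P1→A gives 11>1]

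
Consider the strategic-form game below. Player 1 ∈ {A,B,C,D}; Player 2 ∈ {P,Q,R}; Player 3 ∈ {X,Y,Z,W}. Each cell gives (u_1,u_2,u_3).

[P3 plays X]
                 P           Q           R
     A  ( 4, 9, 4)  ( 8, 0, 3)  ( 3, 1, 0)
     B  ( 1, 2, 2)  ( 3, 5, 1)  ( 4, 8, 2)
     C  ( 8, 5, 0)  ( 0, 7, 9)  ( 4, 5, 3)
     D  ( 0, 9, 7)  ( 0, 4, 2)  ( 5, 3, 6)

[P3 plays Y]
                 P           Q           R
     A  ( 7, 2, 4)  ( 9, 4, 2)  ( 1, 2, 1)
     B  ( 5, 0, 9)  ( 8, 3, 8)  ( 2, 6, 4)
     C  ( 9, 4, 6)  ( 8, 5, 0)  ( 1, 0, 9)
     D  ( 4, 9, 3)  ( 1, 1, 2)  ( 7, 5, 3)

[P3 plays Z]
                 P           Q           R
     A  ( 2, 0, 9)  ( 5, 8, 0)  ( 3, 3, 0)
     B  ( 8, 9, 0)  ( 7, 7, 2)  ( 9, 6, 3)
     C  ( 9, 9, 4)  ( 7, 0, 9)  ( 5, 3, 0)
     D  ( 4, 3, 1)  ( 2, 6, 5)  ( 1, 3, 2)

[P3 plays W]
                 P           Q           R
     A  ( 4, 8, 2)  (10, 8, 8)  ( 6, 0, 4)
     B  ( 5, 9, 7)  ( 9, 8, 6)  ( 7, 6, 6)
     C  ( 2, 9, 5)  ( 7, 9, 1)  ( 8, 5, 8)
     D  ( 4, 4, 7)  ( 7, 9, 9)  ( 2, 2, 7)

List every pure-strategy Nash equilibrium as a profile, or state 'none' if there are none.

Nash profiles: (A,Q,W)

(A,P,X): not NE [P1→C gives 8>4; P3→Z gives 9>4]
(A,P,Y): not NE [P1→C gives 9>7; P2→Q gives 4>2; P3→Z gives 9>4]
(A,P,Z): not NE [P1→C gives 9>2; P2→Q gives 8>0]
(A,P,W): not NE [P1→B gives 5>4; P3→Z gives 9>2]
(A,Q,X): not NE [P2→P gives 9>0; P3→W gives 8>3]
(A,Q,Y): not NE [P3→W gives 8>2]
(A,Q,Z): not NE [P1→C gives 7>5; P3→W gives 8>0]
(A,Q,W): NE
(A,R,X): not NE [P1→D gives 5>3; P2→P gives 9>1; P3→W gives 4>0]
(A,R,Y): not NE [P1→D gives 7>1; P2→Q gives 4>2; P3→W gives 4>1]
(A,R,Z): not NE [P1→B gives 9>3; P2→Q gives 8>3; P3→W gives 4>0]
(A,R,W): not NE [P1→C gives 8>6; P2→Q gives 8>0]
(B,P,X): not NE [P1→C gives 8>1; P2→R gives 8>2; P3→Y gives 9>2]
(B,P,Y): not NE [P1→C gives 9>5; P2→R gives 6>0]
(B,P,Z): not NE [P1→C gives 9>8; P3→Y gives 9>0]
(B,P,W): not NE [P3→Y gives 9>7]
(B,Q,X): not NE [P1→A gives 8>3; P2→R gives 8>5; P3→Y gives 8>1]
(B,Q,Y): not NE [P1→A gives 9>8; P2→R gives 6>3]
(B,Q,Z): not NE [P2→P gives 9>7; P3→Y gives 8>2]
(B,Q,W): not NE [P1→A gives 10>9; P2→P gives 9>8; P3→Y gives 8>6]
(B,R,X): not NE [P1→D gives 5>4; P3→W gives 6>2]
(B,R,Y): not NE [P1→D gives 7>2; P3→W gives 6>4]
(B,R,Z): not NE [P2→P gives 9>6; P3→W gives 6>3]
(B,R,W): not NE [P1→C gives 8>7; P2→P gives 9>6]
(C,P,X): not NE [P2→Q gives 7>5; P3→Y gives 6>0]
(C,P,Y): not NE [P2→Q gives 5>4]
(C,P,Z): not NE [P3→Y gives 6>4]
(C,P,W): not NE [P1→B gives 5>2; P3→Y gives 6>5]
(C,Q,X): not NE [P1→A gives 8>0]
(C,Q,Y): not NE [P1→A gives 9>8; P3→Z gives 9>0]
(C,Q,Z): not NE [P2→P gives 9>0]
(C,Q,W): not NE [P1→A gives 10>7; P3→Z gives 9>1]
(C,R,X): not NE [P1→D gives 5>4; P2→Q gives 7>5; P3→Y gives 9>3]
(C,R,Y): not NE [P1→D gives 7>1; P2→Q gives 5>0]
(C,R,Z): not NE [P1→B gives 9>5; P2→P gives 9>3; P3→Y gives 9>0]
(C,R,W): not NE [P2→Q gives 9>5; P3→Y gives 9>8]
(D,P,X): not NE [P1→C gives 8>0]
(D,P,Y): not NE [P1→C gives 9>4; P3→W gives 7>3]
(D,P,Z): not NE [P1→C gives 9>4; P2→Q gives 6>3; P3→W gives 7>1]
(D,P,W): not NE [P1→B gives 5>4; P2→Q gives 9>4]
(D,Q,X): not NE [P1→A gives 8>0; P2→P gives 9>4; P3→W gives 9>2]
(D,Q,Y): not NE [P1→A gives 9>1; P2→P gives 9>1; P3→W gives 9>2]
(D,Q,Z): not NE [P1→C gives 7>2; P3→W gives 9>5]
(D,Q,W): not NE [P1→A gives 10>7]
(D,R,X): not NE [P2→P gives 9>3; P3→W gives 7>6]
(D,R,Y): not NE [P2→P gives 9>5; P3→W gives 7>3]
(D,R,Z): not NE [P1→B gives 9>1; P2→Q gives 6>3; P3→W gives 7>2]
(D,R,W): not NE [P1→C gives 8>2; P2→Q gives 9>2]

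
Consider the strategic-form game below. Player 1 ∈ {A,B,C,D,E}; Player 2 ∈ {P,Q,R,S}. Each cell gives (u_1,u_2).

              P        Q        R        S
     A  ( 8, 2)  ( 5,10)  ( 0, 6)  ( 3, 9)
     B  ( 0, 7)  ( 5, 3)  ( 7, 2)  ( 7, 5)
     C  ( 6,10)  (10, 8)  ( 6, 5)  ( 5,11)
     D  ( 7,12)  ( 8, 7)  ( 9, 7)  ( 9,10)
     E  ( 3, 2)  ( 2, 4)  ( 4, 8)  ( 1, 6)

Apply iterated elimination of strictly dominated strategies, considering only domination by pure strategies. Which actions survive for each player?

P1 drop B (D beats it: P:7>0 Q:8>5 R:9>7 S:9>7)
P1 drop E (C beats it: P:6>3 Q:10>2 R:6>4 S:5>1)
P2 drop R (S beats it: A:9>6 C:11>5 D:10>7)
P1→{A,C,D} P2→{P,Q,S}

Remaining: P1:{A,C,D} P2:{P,Q,S}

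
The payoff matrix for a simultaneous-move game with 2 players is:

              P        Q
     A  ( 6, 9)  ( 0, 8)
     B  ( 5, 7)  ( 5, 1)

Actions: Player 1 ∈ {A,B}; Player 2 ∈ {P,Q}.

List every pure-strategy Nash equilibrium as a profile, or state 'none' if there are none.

Nash profiles: (A,P)

(A,P): NE
(A,Q): not NE [P1→B gives 5>0; P2→P gives 9>8]
(B,P): not NE [P1→A gives 6>5]
(B,Q): not NE [P2→P gives 7>1]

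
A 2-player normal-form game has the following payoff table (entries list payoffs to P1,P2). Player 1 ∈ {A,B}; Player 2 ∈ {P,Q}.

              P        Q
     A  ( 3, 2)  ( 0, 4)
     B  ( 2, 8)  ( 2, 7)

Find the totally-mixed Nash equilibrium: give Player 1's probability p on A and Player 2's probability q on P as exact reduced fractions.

P1 mixes 1/3 on A; P2 mixes 2/3 on P

P1 indiff ⇒ q·3+(1-q)·0 = q·2+(1-q)·2 ⇒ q(1) = (1-q)(2) ⇒ q = 2/3
P2 indiff ⇒ p·2+(1-p)·8 = p·4+(1-p)·7 ⇒ p(-2) = (1-p)(-1) ⇒ p = 1/3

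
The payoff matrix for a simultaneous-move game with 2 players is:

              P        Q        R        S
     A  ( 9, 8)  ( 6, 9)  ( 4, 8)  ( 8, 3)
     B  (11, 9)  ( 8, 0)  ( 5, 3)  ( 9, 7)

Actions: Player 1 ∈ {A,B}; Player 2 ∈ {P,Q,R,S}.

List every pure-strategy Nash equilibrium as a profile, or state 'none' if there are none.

PSNE = {(B,P)}

(A,P): not NE [P1→B gives 11>9; P2→Q gives 9>8]
(A,Q): not NE [P1→B gives 8>6]
(A,R): not NE [P1→B gives 5>4; P2→Q gives 9>8]
(A,S): not NE [P1→B gives 9>8; P2→Q gives 9>3]
(B,P): NE
(B,Q): not NE [P2→P gives 9>0]
(B,R): not NE [P2→P gives 9>3]
(B,S): not NE [P2→P gives 9>7]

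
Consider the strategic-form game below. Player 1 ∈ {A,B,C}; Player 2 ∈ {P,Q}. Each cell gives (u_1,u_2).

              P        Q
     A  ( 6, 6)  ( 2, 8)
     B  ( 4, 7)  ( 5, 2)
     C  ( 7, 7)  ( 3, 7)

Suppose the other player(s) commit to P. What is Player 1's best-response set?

BR_1 = {C}

u_1(A vs P) = 6
u_1(B vs P) = 4
u_1(C vs P) = 7
max payoff 7 at {C}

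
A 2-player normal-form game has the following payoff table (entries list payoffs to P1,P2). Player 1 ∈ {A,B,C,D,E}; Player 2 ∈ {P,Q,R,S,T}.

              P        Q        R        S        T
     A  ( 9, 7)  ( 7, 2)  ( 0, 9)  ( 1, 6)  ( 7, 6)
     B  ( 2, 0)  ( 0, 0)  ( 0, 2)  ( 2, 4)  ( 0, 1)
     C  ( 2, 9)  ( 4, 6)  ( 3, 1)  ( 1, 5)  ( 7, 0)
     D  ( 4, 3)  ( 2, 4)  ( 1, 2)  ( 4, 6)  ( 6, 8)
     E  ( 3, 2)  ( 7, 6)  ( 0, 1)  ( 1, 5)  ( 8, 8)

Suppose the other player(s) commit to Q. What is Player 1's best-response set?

argmax u_1 = {A,E}

u_1(A vs Q) = 7
u_1(B vs Q) = 0
u_1(C vs Q) = 4
u_1(D vs Q) = 2
u_1(E vs Q) = 7
max payoff 7 at {A,E}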